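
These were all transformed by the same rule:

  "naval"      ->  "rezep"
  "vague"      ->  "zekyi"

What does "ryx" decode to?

Each letter is shifted forward by 4 in the alphabet (a Caesar shift of +4).
Reversing it on ryx: r−4=n, y−4=u, x−4=t.

nut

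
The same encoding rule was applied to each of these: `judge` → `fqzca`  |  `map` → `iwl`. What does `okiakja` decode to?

someone

Compare letters: j→f is +22, u→q is +22, d→z is +22 — a constant shift. Each letter is shifted forward by 22 in the alphabet (a Caesar shift of +22).
Undoing it on okiakja: o−22=s, k−22=o, i−22=m, a−22=e, k−22=o, j−22=n, a−22=e.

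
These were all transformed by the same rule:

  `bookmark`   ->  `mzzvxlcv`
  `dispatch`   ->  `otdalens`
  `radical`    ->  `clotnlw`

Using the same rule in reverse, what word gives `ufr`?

jug

Compare letters: b→m is +11, o→z is +11, o→z is +11 — a constant shift. Every letter moves 11 places later in the alphabet, wrapping around z→a.
Undoing it on ufr: u−11=j, f−11=u, r−11=g.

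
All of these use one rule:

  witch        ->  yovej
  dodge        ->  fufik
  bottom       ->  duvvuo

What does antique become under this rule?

gpvosak

The shift depends on letter class: consonant w→y is +2, but vowel i→o is +6. Two shifts are in play — +6 for a/e/i/o/u, +2 for every other letter.
For antique: a(vowel)+6=g, n(cons)+2=p, t(cons)+2=v, i(vowel)+6=o, q(cons)+2=s, u(vowel)+6=a, e(vowel)+6=k.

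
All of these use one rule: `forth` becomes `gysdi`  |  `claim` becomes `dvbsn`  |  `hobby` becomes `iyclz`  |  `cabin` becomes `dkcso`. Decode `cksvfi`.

barley

Shifts by position in forth: pos 0: f→g (+1), pos 1: o→y (+10), pos 2: r→s (+1), pos 3: t→d (+10) — repeating every 2. It's a Vigenère-style cipher with numeric key [1,10]: position i shifts by key[i mod 2].
Decoding cksvfi: c−1=b, k−10=a, s−1=r, v−10=l, f−1=e, i−10=y.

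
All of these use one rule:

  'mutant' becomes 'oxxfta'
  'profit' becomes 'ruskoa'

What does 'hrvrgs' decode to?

In mutant: m→o is +2, u→x is +3, t→x is +4, a→f is +5 — the shift increases by 1 each position. Letter i (0-indexed) is shifted by i+2, so successive shifts are 2, 3, 4, ….
Undoing it on hrvrgs: h−2=f, r−3=o, v−4=r, r−5=m, g−6=a, s−7=l.

formal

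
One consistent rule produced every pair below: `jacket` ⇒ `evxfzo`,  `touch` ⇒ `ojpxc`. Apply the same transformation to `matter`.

Each letter is shifted forward by 21 in the alphabet (a Caesar shift of +21).
Applying it to matter: m+21=h, a+21=v, t+21=o, t+21=o, e+21=z, r+21=m.

hvoozm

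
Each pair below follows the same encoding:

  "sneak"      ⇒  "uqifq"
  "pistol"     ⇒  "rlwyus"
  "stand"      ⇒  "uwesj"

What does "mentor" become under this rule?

In sneak: s→u is +2, n→q is +3, e→i is +4, a→f is +5 — the shift increases by 1 each position. The shift increases by 1 at each position, starting from +2: 2, 3, 4, ….
On mentor: m+2=o, e+3=h, n+4=r, t+5=y, o+6=u, r+7=y.

ohryuy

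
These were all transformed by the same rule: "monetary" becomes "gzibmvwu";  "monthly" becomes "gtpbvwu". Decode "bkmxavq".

inspect

The word is reversed, then every letter is shifted forward by 8.
Decoding bkmxavq: shift back: b−8=t, k−8=c, m−8=e, x−8=p, a−8=s, v−8=n, q−8=i → tcepsni; then reverse → inspect.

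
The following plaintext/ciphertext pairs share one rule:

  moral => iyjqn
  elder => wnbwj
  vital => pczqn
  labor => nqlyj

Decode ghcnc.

chili

m(12)→i(8) and o(14)→y(24) fit y≡21x+16 (mod 26); the inverse of 21 mod 26 is 5. This is an affine cipher: with a=0,…,z=25, each position x becomes (21x+16) mod 26.
Reversing it on ghcnc: g(6)→5·(6−16)≡2=c; h(7)→5·(7−16)≡7=h; c(2)→5·(2−16)≡8=i; n(13)→5·(13−16)≡11=l; c(2)→5·(2−16)≡8=i (all mod 26).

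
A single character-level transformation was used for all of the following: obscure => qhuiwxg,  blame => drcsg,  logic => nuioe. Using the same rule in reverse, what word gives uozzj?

Shifts by position in obscure: pos 0: o→q (+2), pos 1: b→h (+6), pos 2: s→u (+2), pos 3: c→i (+6) — repeating every 2. A repeating key of period 2 is used — shifts +2, +6 over and over.
Decoding uozzj: u−2=s, o−6=i, z−2=x, z−6=t, j−2=h.

sixth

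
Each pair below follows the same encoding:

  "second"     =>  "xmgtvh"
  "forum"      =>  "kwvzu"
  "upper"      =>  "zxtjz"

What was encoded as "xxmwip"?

spiral

Shifts by position in second: pos 0: s→x (+5), pos 1: e→m (+8), pos 2: c→g (+4), pos 3: o→t (+5), pos 4: n→v (+8), pos 5: d→h (+4) — repeating every 3. It's a Vigenère-style cipher with numeric key [5,8,4]: position i shifts by key[i mod 3].
Reversing it on xxmwip: x−5=s, x−8=p, m−4=i, w−5=r, i−8=a, p−4=l.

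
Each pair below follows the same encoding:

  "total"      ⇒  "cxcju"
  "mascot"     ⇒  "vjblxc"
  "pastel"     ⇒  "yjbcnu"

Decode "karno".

brief

This is a Caesar cipher with shift 9.
Reversing it on karno: k−9=b, a−9=r, r−9=i, n−9=e, o−9=f.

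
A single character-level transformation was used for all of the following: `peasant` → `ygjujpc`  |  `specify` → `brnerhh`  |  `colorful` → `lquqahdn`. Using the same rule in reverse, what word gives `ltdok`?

crumb

Shifts by position in peasant: pos 0: p→y (+9), pos 1: e→g (+2), pos 2: a→j (+9), pos 3: s→u (+2) — repeating every 2. It's a Vigenère-style cipher with numeric key [9,2]: position i shifts by key[i mod 2].
Reversing it on ltdok: l−9=c, t−2=r, d−9=u, o−2=m, k−9=b.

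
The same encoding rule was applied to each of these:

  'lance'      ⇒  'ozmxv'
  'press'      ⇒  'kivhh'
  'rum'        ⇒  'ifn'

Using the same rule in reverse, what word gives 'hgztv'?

Each pair mirrors across the alphabet (l↔o, a↔z, n↔m): positions sum to 25. This is the alphabet-reversal cipher (Atbash): a becomes z, b becomes y, etc.
Decoding hgztv: h↔s, g↔t, z↔a, t↔g, v↔e.

stage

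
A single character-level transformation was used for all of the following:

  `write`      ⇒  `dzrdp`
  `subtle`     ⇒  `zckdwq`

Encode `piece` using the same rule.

In write: w→d is +7, r→z is +8, i→r is +9, t→d is +10 — the shift increases by 1 each position. Letter i (0-indexed) is shifted by i+7, so successive shifts are 7, 8, 9, ….
On piece: p+7=w, i+8=q, e+9=n, c+10=m, e+11=p.

wqnmp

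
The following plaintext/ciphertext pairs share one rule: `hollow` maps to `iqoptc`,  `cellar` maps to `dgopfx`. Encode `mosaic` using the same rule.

nqveni

The shift increases by 1 at each position, starting from +1: 1, 2, 3, ….
For mosaic: m+1=n, o+2=q, s+3=v, a+4=e, i+5=n, c+6=i.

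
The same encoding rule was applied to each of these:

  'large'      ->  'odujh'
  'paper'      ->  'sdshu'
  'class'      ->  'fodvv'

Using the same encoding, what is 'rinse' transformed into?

ulqvh

Every letter moves 3 places later in the alphabet, wrapping around z→a.
On rinse: r+3=u, i+3=l, n+3=q, s+3=v, e+3=h.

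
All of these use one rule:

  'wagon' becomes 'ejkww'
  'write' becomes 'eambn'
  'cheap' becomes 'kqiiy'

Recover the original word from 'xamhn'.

Shifts by position in wagon: pos 0: w→e (+8), pos 1: a→j (+9), pos 2: g→k (+4), pos 3: o→w (+8), pos 4: n→w (+9) — repeating every 3. It's a Vigenère-style cipher with numeric key [8,9,4]: position i shifts by key[i mod 3].
Reversing it on xamhn: x−8=p, a−9=r, m−4=i, h−8=z, n−9=e.

prize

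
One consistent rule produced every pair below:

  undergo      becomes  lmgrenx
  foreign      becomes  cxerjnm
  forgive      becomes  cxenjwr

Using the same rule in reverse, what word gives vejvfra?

cricket

u(20)→l(11) and n(13)→m(12) fit y≡11x+25 (mod 26); the inverse of 11 mod 26 is 19. Treating letters as 0–25, the rule is x ↦ 11x + 25 (mod 26).
Reversing it on vejvfra: v(21)→19·(21−25)≡2=c; e(4)→19·(4−25)≡17=r; j(9)→19·(9−25)≡8=i; v(21)→19·(21−25)≡2=c; f(5)→19·(5−25)≡10=k; r(17)→19·(17−25)≡4=e; a(0)→19·(0−25)≡19=t (all mod 26).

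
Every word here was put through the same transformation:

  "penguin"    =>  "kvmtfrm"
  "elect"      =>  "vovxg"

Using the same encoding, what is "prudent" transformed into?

kifwvmg

Each pair mirrors across the alphabet (p↔k, e↔v, n↔m): positions sum to 25. Letters are reflected about the middle of the alphabet (position → 25−position): Atbash.
For prudent: p↔k, r↔i, u↔f, d↔w, e↔v, n↔m, t↔g.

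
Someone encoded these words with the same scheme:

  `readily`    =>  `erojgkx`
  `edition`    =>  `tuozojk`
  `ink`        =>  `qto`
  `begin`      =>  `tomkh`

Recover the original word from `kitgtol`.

The output letters match the input read backwards, each shifted +6: readily reversed is ylidaer. Two steps: reverse the string, then apply a Caesar shift of +6.
Decoding kitgtol: shift back: k−6=e, i−6=c, t−6=n, g−6=a, t−6=n, o−6=i, l−6=f → ecnanif; then reverse → finance.

finance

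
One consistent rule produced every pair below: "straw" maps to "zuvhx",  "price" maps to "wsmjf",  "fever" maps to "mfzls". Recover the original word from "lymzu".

Shifts by position in straw: pos 0: s→z (+7), pos 1: t→u (+1), pos 2: r→v (+4), pos 3: a→h (+7), pos 4: w→x (+1) — repeating every 3. It's a Vigenère-style cipher with numeric key [7,1,4]: position i shifts by key[i mod 3].
Reversing it on lymzu: l−7=e, y−1=x, m−4=i, z−7=s, u−1=t.

exist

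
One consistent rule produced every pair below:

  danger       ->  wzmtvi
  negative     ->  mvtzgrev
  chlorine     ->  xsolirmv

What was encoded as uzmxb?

fancy

Each pair mirrors across the alphabet (d↔w, a↔z, n↔m): positions sum to 25. Each letter is replaced by its mirror in the alphabet: a↔z, b↔y, c↔x, and so on (the Atbash cipher).
Reversing it on uzmxb: u↔f, z↔a, m↔n, x↔c, b↔y.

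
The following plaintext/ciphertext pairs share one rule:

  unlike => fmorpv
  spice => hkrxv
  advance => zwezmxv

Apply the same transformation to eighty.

vrtsgb

This is the alphabet-reversal cipher (Atbash): a becomes z, b becomes y, etc.
For eighty: e↔v, i↔r, g↔t, h↔s, t↔g, y↔b.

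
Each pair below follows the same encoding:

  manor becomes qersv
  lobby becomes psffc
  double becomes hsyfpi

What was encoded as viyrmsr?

reunion

Compare letters: m→q is +4, a→e is +4, n→r is +4 — a constant shift. Every letter moves 4 places later in the alphabet, wrapping around z→a.
Reversing it on viyrmsr: v−4=r, i−4=e, y−4=u, r−4=n, m−4=i, s−4=o, r−4=n.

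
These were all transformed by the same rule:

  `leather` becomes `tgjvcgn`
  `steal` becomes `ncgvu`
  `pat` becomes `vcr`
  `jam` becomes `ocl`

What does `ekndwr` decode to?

Two steps: reverse the string, then apply a Caesar shift of +2.
Reversing it on ekndwr: shift back: e−2=c, k−2=i, n−2=l, d−2=b, w−2=u, r−2=p → cilbup; then reverse → public.

public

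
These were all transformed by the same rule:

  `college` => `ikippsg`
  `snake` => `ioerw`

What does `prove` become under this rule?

izsvt

The output letters match the input read backwards, each shifted +4: college reversed is egelloc. The word is reversed, then every letter is shifted forward by 4.
For prove: reverse → evorp; then shift: e+4=i, v+4=z, o+4=s, r+4=v, p+4=t.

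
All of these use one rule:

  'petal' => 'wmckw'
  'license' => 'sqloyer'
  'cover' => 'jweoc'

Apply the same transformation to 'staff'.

zbjpq

Letter i (0-indexed) is shifted by i+7, so successive shifts are 7, 8, 9, ….
Applying it to staff: s+7=z, t+8=b, a+9=j, f+10=p, f+11=q.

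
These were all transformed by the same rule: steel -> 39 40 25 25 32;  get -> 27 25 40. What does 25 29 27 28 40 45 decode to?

s is letter #19 and maps to 39: an offset of 20. Each letter is replaced by its alphabet position (a=1..z=26) + 20.
Reversing it on 25 29 27 28 40 45: 25→(25−20)÷1=5=e, 29→(29−20)÷1=9=i, 27→(27−20)÷1=7=g, 28→(28−20)÷1=8=h, 40→(40−20)÷1=20=t, 45→(45−20)÷1=25=y.

eighty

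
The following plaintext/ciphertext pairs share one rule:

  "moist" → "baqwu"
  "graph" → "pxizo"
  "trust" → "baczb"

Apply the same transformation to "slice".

The output letters match the input read backwards, each shifted +8: moist reversed is tsiom. The word is reversed, then every letter is shifted forward by 8.
Applying it to slice: reverse → ecils; then shift: e+8=m, c+8=k, i+8=q, l+8=t, s+8=a.

mkqta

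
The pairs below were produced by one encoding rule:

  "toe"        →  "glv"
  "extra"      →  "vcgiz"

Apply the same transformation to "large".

Letters are reflected about the middle of the alphabet (position → 25−position): Atbash.
Applying it to large: l↔o, a↔z, r↔i, g↔t, e↔v.

ozitv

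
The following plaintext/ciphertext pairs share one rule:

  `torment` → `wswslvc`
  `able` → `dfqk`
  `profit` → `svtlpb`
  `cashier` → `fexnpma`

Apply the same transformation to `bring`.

In torment: t→w is +3, o→s is +4, r→w is +5, m→s is +6 — the shift increases by 1 each position. Letter i (0-indexed) is shifted by i+3, so successive shifts are 3, 4, 5, ….
Applying it to bring: b+3=e, r+4=v, i+5=n, n+6=t, g+7=n.

evntn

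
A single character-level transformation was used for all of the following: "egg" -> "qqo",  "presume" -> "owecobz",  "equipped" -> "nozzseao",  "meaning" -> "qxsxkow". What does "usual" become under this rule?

The output letters match the input read backwards, each shifted +10: egg reversed is gge. Read the word backwards and shift each letter +10.
On usual: reverse → lausu; then shift: l+10=v, a+10=k, u+10=e, s+10=c, u+10=e.

vkece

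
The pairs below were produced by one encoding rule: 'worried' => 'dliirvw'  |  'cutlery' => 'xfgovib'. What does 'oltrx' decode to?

Each letter is replaced by its mirror in the alphabet: a↔z, b↔y, c↔x, and so on (the Atbash cipher).
Reversing it on oltrx: o↔l, l↔o, t↔g, r↔i, x↔c.

logic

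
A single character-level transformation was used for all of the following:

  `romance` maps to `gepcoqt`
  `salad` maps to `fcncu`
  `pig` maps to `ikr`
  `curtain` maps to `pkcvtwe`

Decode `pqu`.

The word is reversed, then every letter is shifted forward by 2.
Decoding pqu: shift back: p−2=n, q−2=o, u−2=s → nos; then reverse → son.

son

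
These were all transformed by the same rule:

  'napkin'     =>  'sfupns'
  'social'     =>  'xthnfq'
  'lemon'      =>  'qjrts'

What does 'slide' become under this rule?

xqnij

Compare letters: n→s is +5, a→f is +5, p→u is +5 — a constant shift. Each letter is shifted forward by 5 in the alphabet (a Caesar shift of +5).
On slide: s+5=x, l+5=q, i+5=n, d+5=i, e+5=j.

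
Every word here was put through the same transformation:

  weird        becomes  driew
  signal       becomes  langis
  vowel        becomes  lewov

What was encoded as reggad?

dagger

It's just the letters in reverse order.
Undoing it on reggad: then reverse → dagger.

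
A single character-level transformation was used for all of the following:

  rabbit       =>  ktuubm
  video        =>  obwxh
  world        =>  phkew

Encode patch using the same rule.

Compare letters: r→k is +19, a→t is +19, b→u is +19 — a constant shift. This is a Caesar cipher with shift 19.
For patch: p+19=i, a+19=t, t+19=m, c+19=v, h+19=a.

itmva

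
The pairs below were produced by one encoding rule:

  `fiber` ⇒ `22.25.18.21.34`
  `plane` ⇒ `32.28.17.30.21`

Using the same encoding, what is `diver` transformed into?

20.25.38.21.34

f is letter #6 and maps to 22: an offset of 16. The number is (letter's place in the alphabet, a=1) + 16.
Applying it to diver: d=4→20, i=9→25, v=22→38, e=5→21, r=18→34.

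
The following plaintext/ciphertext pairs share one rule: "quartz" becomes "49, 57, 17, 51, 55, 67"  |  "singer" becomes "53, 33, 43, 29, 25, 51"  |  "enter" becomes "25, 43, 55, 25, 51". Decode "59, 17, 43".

q(#17)→49 and u(#21)→57: differences scale by 2, so n = 2·pos + 15. With a=1..z=26, the number is 2·pos + 15.
Decoding 59, 17, 43: 59→(59−15)÷2=22=v, 17→(17−15)÷2=1=a, 43→(43−15)÷2=14=n.

van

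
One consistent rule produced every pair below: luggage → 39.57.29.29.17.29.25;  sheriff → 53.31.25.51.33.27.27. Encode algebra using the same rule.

17.39.29.25.19.51.17

l(#12)→39 and u(#21)→57: differences scale by 2, so n = 2·pos + 15. With a=1..z=26, the number is 2·pos + 15.
For algebra: a=1→17, l=12→39, g=7→29, e=5→25, b=2→19, r=18→51, a=1→17.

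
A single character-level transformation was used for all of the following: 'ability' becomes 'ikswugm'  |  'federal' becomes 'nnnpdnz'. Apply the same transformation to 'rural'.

zdblx

In ability: a→i is +8, b→k is +9, i→s is +10, l→w is +11 — the shift increases by 1 each position. Letter i (0-indexed) is shifted by i+8, so successive shifts are 8, 9, 10, ….
For rural: r+8=z, u+9=d, r+10=b, a+11=l, l+12=x.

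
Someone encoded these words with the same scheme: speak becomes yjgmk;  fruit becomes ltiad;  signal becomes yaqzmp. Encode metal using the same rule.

s(18)→y(24) and p(15)→j(9) fit y≡5x+12 (mod 26); the inverse of 5 mod 26 is 21. This is an affine cipher: with a=0,…,z=25, each position x becomes (5x+12) mod 26.
Applying it to metal: m(12)→5·12+12≡20=u; e(4)→5·4+12≡6=g; t(19)→5·19+12≡3=d; a(0)→5·0+12≡12=m; l(11)→5·11+12≡15=p (all mod 26).

ugdmp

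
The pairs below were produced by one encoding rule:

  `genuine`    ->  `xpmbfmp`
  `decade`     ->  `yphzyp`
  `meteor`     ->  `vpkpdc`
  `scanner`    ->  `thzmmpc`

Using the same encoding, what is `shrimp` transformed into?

g(6)→x(23) and e(4)→p(15) fit y≡17x+25 (mod 26); the inverse of 17 mod 26 is 23. Treating letters as 0–25, the rule is x ↦ 17x + 25 (mod 26).
On shrimp: s(18)→17·18+25≡19=t; h(7)→17·7+25≡14=o; r(17)→17·17+25≡2=c; i(8)→17·8+25≡5=f; m(12)→17·12+25≡21=v; p(15)→17·15+25≡20=u (all mod 26).

tocfvu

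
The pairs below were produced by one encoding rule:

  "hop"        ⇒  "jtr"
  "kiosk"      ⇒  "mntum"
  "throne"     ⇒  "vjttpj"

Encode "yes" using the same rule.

Two shifts are in play — +5 for a/e/i/o/u, +2 for every other letter.
Applying it to yes: y(cons)+2=a, e(vowel)+5=j, s(cons)+2=u.

aju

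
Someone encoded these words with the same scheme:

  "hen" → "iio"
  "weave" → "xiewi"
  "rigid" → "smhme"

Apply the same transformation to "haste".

ietui

Vowels shift forward by 4 and consonants shift forward by 1.
On haste: h(cons)+1=i, a(vowel)+4=e, s(cons)+1=t, t(cons)+1=u, e(vowel)+4=i.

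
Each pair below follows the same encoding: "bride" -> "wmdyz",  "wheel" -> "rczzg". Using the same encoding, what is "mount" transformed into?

hjpio

Each letter is shifted forward by 21 in the alphabet (a Caesar shift of +21).
Applying it to mount: m+21=h, o+21=j, u+21=p, n+21=i, t+21=o.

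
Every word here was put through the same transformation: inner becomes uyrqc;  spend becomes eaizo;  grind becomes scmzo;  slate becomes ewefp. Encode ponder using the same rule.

Shifts by position in inner: pos 0: i→u (+12), pos 1: n→y (+11), pos 2: n→r (+4), pos 3: e→q (+12), pos 4: r→c (+11) — repeating every 3. A repeating key of period 3 is used — shifts +12, +11, +4 over and over.
On ponder: p+12=b, o+11=z, n+4=r, d+12=p, e+11=p, r+4=v.

bzrppv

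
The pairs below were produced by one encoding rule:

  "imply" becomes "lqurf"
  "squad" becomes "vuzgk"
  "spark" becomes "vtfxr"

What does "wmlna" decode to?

tight

In imply: i→l is +3, m→q is +4, p→u is +5, l→r is +6 — the shift increases by 1 each position. The shift increases by 1 at each position, starting from +3: 3, 4, 5, ….
Undoing it on wmlna: w−3=t, m−4=i, l−5=g, n−6=h, a−7=t.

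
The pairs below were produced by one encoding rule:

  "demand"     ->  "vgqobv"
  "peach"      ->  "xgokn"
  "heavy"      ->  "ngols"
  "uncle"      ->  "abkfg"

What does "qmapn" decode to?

mouth

This is an affine cipher: with a=0,…,z=25, each position x becomes (11x+14) mod 26.
Decoding qmapn: q(16)→19·(16−14)≡12=m; m(12)→19·(12−14)≡14=o; a(0)→19·(0−14)≡20=u; p(15)→19·(15−14)≡19=t; n(13)→19·(13−14)≡7=h (all mod 26).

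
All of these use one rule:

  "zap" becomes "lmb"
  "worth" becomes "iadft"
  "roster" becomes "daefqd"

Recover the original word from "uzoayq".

Compare letters: z→l is +12, a→m is +12, p→b is +12 — a constant shift. It's a constant shift of +12 (ROT12).
Reversing it on uzoayq: u−12=i, z−12=n, o−12=c, a−12=o, y−12=m, q−12=e.

income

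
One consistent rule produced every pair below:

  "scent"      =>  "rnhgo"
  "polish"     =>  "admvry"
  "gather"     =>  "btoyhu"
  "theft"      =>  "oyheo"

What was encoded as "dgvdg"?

onion

s(18)→r(17) and c(2)→n(13) fit y≡23x+19 (mod 26); the inverse of 23 mod 26 is 17. Treating letters as 0–25, the rule is x ↦ 23x + 19 (mod 26).
Undoing it on dgvdg: d(3)→17·(3−19)≡14=o; g(6)→17·(6−19)≡13=n; v(21)→17·(21−19)≡8=i; d(3)→17·(3−19)≡14=o; g(6)→17·(6−19)≡13=n (all mod 26).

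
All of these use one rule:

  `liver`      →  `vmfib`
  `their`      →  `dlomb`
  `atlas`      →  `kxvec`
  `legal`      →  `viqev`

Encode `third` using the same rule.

dlsvn

Shifts by position in liver: pos 0: l→v (+10), pos 1: i→m (+4), pos 2: v→f (+10), pos 3: e→i (+4) — repeating every 2. The shifts repeat in a cycle of length 2: positions 0,1,… shift by +10, +4, then the pattern repeats.
Applying it to third: t+10=d, h+4=l, i+10=s, r+4=v, d+10=n.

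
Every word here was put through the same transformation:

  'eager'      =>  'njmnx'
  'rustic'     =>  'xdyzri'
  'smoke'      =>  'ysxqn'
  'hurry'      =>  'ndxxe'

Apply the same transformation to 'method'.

snznxj

The shift depends on letter class: consonant g→m is +6, but vowel e→n is +9. Vowels shift forward by 9 and consonants shift forward by 6.
On method: m(cons)+6=s, e(vowel)+9=n, t(cons)+6=z, h(cons)+6=n, o(vowel)+9=x, d(cons)+6=j.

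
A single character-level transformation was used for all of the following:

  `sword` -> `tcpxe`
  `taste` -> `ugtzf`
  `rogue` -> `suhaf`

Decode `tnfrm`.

shell

Shifts by position in sword: pos 0: s→t (+1), pos 1: w→c (+6), pos 2: o→p (+1), pos 3: r→x (+6) — repeating every 2. A repeating key of period 2 is used — shifts +1, +6 over and over.
Reversing it on tnfrm: t−1=s, n−6=h, f−1=e, r−6=l, m−1=l.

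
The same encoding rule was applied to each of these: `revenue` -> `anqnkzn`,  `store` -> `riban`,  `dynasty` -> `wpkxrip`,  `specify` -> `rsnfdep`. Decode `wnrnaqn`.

r(17)→a(0) and e(4)→n(13) fit y≡17x+23 (mod 26); the inverse of 17 mod 26 is 23. This is an affine cipher: with a=0,…,z=25, each position x becomes (17x+23) mod 26.
Reversing it on wnrnaqn: w(22)→23·(22−23)≡3=d; n(13)→23·(13−23)≡4=e; r(17)→23·(17−23)≡18=s; n(13)→23·(13−23)≡4=e; a(0)→23·(0−23)≡17=r; q(16)→23·(16−23)≡21=v; n(13)→23·(13−23)≡4=e (all mod 26).

deserve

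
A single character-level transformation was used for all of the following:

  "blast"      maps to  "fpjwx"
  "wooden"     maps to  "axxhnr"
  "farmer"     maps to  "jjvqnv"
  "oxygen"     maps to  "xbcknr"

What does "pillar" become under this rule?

trppjv

The shift depends on letter class: consonant b→f is +4, but vowel a→j is +9. The rule splits by letter class: vowels +9, consonants +4.
Applying it to pillar: p(cons)+4=t, i(vowel)+9=r, l(cons)+4=p, l(cons)+4=p, a(vowel)+9=j, r(cons)+4=v.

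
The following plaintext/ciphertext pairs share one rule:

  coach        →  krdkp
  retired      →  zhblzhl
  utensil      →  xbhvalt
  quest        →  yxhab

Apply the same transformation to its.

The shift depends on letter class: consonant c→k is +8, but vowel o→r is +3. Two shifts are in play — +3 for a/e/i/o/u, +8 for every other letter.
Applying it to its: i(vowel)+3=l, t(cons)+8=b, s(cons)+8=a.

lba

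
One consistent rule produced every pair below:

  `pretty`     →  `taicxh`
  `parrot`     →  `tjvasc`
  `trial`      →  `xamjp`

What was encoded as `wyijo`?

The shifts repeat in a cycle of length 2: positions 0,1,… shift by +4, +9, then the pattern repeats.
Reversing it on wyijo: w−4=s, y−9=p, i−4=e, j−9=a, o−4=k.

speak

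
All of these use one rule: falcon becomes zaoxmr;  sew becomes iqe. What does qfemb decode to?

The output letters match the input read backwards, each shifted +12: falcon reversed is noclaf. Read the word backwards and shift each letter +12.
Decoding qfemb: shift back: q−12=e, f−12=t, e−12=s, m−12=a, b−12=p → etsap; then reverse → paste.

paste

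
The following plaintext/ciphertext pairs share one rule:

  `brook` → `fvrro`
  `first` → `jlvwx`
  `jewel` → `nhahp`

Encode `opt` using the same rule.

rtx

Vowels shift forward by 3 and consonants shift forward by 4.
On opt: o(vowel)+3=r, p(cons)+4=t, t(cons)+4=x.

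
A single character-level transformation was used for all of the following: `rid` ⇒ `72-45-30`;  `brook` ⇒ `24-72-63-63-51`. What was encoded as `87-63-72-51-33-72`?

worker

r(#18)→72 and i(#9)→45: differences scale by 3, so n = 3·pos + 18. The formula is n = 3×(alphabet index, a=1) + 18.
Reversing it on 87-63-72-51-33-72: 87→(87−18)÷3=23=w, 63→(63−18)÷3=15=o, 72→(72−18)÷3=18=r, 51→(51−18)÷3=11=k, 33→(33−18)÷3=5=e, 72→(72−18)÷3=18=r.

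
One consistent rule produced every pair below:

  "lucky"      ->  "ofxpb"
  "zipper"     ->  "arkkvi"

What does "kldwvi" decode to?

Each pair mirrors across the alphabet (l↔o, u↔f, c↔x): positions sum to 25. Letters are reflected about the middle of the alphabet (position → 25−position): Atbash.
Decoding kldwvi: k↔p, l↔o, d↔w, w↔d, v↔e, i↔r.

powder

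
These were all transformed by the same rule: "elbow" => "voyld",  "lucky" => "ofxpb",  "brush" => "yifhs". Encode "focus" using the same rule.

Letters are reflected about the middle of the alphabet (position → 25−position): Atbash.
Applying it to focus: f↔u, o↔l, c↔x, u↔f, s↔h.

ulxfh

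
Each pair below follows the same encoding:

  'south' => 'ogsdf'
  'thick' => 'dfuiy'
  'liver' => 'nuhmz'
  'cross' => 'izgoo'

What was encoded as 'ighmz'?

cover

s(18)→o(14) and o(14)→g(6) fit y≡15x+4 (mod 26); the inverse of 15 mod 26 is 7. This is an affine cipher: with a=0,…,z=25, each position x becomes (15x+4) mod 26.
Reversing it on ighmz: i(8)→7·(8−4)≡2=c; g(6)→7·(6−4)≡14=o; h(7)→7·(7−4)≡21=v; m(12)→7·(12−4)≡4=e; z(25)→7·(25−4)≡17=r (all mod 26).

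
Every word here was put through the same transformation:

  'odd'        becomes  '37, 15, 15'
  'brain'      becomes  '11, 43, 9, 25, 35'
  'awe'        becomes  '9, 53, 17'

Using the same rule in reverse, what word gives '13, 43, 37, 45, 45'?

o(#15)→37 and d(#4)→15: differences scale by 2, so n = 2·pos + 7. Each letter becomes 2×(its alphabet position, a=1..z=26) + 7.
Reversing it on 13, 43, 37, 45, 45: 13→(13−7)÷2=3=c, 43→(43−7)÷2=18=r, 37→(37−7)÷2=15=o, 45→(45−7)÷2=19=s, 45→(45−7)÷2=19=s.

cross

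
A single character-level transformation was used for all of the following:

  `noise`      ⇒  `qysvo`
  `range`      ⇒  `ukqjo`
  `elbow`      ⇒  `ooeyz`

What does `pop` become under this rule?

The shift depends on letter class: consonant n→q is +3, but vowel o→y is +10. Vowels shift forward by 10 and consonants shift forward by 3.
For pop: p(cons)+3=s, o(vowel)+10=y, p(cons)+3=s.

sys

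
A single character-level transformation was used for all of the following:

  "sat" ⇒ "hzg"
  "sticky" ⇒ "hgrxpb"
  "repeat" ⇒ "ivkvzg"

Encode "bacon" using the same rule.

yzxlm

Letters are reflected about the middle of the alphabet (position → 25−position): Atbash.
On bacon: b↔y, a↔z, c↔x, o↔l, n↔m.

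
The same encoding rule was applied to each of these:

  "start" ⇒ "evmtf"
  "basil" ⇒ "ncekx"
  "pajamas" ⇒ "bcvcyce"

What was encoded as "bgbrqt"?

pepper

Shifts by position in start: pos 0: s→e (+12), pos 1: t→v (+2), pos 2: a→m (+12), pos 3: r→t (+2) — repeating every 2. The shifts repeat in a cycle of length 2: positions 0,1,… shift by +12, +2, then the pattern repeats.
Reversing it on bgbrqt: b−12=p, g−2=e, b−12=p, r−2=p, q−12=e, t−2=r.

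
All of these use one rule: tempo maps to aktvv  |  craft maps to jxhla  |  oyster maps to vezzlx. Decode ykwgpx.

repair

It's a Vigenère-style cipher with numeric key [7,6]: position i shifts by key[i mod 2].
Undoing it on ykwgpx: y−7=r, k−6=e, w−7=p, g−6=a, p−7=i, x−6=r.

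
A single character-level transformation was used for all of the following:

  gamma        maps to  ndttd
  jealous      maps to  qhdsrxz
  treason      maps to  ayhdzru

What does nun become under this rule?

uxu

Vowels shift forward by 3 and consonants shift forward by 7.
Applying it to nun: n(cons)+7=u, u(vowel)+3=x, n(cons)+7=u.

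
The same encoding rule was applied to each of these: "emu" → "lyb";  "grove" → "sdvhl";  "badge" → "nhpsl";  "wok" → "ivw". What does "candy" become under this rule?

ohzpk

The rule splits by letter class: vowels +7, consonants +12.
For candy: c(cons)+12=o, a(vowel)+7=h, n(cons)+12=z, d(cons)+12=p, y(cons)+12=k.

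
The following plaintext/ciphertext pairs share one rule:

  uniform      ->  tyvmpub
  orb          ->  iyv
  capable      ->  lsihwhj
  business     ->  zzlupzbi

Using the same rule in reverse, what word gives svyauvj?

control

Read the word backwards and shift each letter +7.
Undoing it on svyauvj: shift back: s−7=l, v−7=o, y−7=r, a−7=t, u−7=n, v−7=o, j−7=c → lortnoc; then reverse → control.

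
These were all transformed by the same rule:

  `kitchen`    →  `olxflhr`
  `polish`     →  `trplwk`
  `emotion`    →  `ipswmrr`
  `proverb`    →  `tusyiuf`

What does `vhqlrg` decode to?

Shifts by position in kitchen: pos 0: k→o (+4), pos 1: i→l (+3), pos 2: t→x (+4), pos 3: c→f (+3) — repeating every 2. It's a Vigenère-style cipher with numeric key [4,3]: position i shifts by key[i mod 2].
Undoing it on vhqlrg: v−4=r, h−3=e, q−4=m, l−3=i, r−4=n, g−3=d.

remind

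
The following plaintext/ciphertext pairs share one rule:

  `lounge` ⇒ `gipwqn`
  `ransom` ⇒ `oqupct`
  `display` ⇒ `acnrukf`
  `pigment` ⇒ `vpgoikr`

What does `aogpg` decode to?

enemy

The output letters match the input read backwards, each shifted +2: lounge reversed is egnuol. Read the word backwards and shift each letter +2.
Decoding aogpg: shift back: a−2=y, o−2=m, g−2=e, p−2=n, g−2=e → ymene; then reverse → enemy.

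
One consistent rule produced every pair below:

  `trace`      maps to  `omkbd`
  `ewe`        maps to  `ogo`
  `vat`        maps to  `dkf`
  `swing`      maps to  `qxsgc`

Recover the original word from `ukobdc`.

streak

The output letters match the input read backwards, each shifted +10: trace reversed is ecart. The word is reversed, then every letter is shifted forward by 10.
Decoding ukobdc: shift back: u−10=k, k−10=a, o−10=e, b−10=r, d−10=t, c−10=s → kaerts; then reverse → streak.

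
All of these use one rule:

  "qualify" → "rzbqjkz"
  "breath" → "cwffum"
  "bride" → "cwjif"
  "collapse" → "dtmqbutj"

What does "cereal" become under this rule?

djsjbq

It's a Vigenère-style cipher with numeric key [1,5]: position i shifts by key[i mod 2].
Applying it to cereal: c+1=d, e+5=j, r+1=s, e+5=j, a+1=b, l+5=q.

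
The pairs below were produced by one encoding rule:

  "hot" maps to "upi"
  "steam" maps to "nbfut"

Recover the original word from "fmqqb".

The output letters match the input read backwards, each shifted +1: hot reversed is toh. Read the word backwards and shift each letter +1.
Decoding fmqqb: shift back: f−1=e, m−1=l, q−1=p, q−1=p, b−1=a → elppa; then reverse → apple.

apple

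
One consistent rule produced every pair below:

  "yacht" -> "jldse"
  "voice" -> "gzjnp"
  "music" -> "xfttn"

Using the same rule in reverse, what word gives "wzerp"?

Shifts by position in yacht: pos 0: y→j (+11), pos 1: a→l (+11), pos 2: c→d (+1), pos 3: h→s (+11), pos 4: t→e (+11) — repeating every 3. The shifts repeat in a cycle of length 3: positions 0,1,… shift by +11, +11, +1, then the pattern repeats.
Decoding wzerp: w−11=l, z−11=o, e−1=d, r−11=g, p−11=e.

lodge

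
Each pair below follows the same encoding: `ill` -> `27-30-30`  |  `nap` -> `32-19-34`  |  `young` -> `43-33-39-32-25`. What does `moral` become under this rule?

31-33-36-19-30

i is letter #9 and maps to 27: an offset of 18. Letters become their 1-based position plus 18 (so a→19, b→20, …).
On moral: m=13→31, o=15→33, r=18→36, a=1→19, l=12→30.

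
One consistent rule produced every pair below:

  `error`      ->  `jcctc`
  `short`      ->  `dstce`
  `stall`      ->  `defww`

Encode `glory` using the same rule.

The rule splits by letter class: vowels +5, consonants +11.
Applying it to glory: g(cons)+11=r, l(cons)+11=w, o(vowel)+5=t, r(cons)+11=c, y(cons)+11=j.

rwtcj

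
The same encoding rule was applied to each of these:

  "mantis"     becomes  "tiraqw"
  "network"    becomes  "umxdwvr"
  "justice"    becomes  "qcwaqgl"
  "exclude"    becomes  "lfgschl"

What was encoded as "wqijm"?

Shifts by position in mantis: pos 0: m→t (+7), pos 1: a→i (+8), pos 2: n→r (+4), pos 3: t→a (+7), pos 4: i→q (+8), pos 5: s→w (+4) — repeating every 3. It's a Vigenère-style cipher with numeric key [7,8,4]: position i shifts by key[i mod 3].
Undoing it on wqijm: w−7=p, q−8=i, i−4=e, j−7=c, m−8=e.

piece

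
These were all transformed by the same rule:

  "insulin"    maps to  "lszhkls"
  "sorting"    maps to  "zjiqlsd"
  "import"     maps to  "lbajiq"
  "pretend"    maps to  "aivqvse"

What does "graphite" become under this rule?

difaulqv

This is an affine cipher: with a=0,…,z=25, each position x becomes (17x+5) mod 26.
On graphite: g(6)→17·6+5≡3=d; r(17)→17·17+5≡8=i; a(0)→17·0+5≡5=f; p(15)→17·15+5≡0=a; h(7)→17·7+5≡20=u; i(8)→17·8+5≡11=l; t(19)→17·19+5≡16=q; e(4)→17·4+5≡21=v (all mod 26).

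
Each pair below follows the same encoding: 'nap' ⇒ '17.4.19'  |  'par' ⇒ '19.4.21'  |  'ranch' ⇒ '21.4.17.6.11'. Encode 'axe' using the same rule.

n is letter #14 and maps to 17: an offset of 3. Letters become their 1-based position plus 3 (so a→4, b→5, …).
On axe: a=1→4, x=24→27, e=5→8.

4.27.8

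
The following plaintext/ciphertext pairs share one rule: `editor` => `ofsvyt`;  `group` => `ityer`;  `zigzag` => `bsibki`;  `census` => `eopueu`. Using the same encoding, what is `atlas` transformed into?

kvnku

Vowels shift forward by 10 and consonants shift forward by 2.
On atlas: a(vowel)+10=k, t(cons)+2=v, l(cons)+2=n, a(vowel)+10=k, s(cons)+2=u.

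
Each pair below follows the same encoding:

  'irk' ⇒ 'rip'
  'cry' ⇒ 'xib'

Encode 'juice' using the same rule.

This is the alphabet-reversal cipher (Atbash): a becomes z, b becomes y, etc.
For juice: j↔q, u↔f, i↔r, c↔x, e↔v.

qfrxv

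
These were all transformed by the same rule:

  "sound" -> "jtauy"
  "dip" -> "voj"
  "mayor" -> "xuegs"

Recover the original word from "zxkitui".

concert

The output letters match the input read backwards, each shifted +6: sound reversed is dnuos. Two steps: reverse the string, then apply a Caesar shift of +6.
Reversing it on zxkitui: shift back: z−6=t, x−6=r, k−6=e, i−6=c, t−6=n, u−6=o, i−6=c → trecnoc; then reverse → concert.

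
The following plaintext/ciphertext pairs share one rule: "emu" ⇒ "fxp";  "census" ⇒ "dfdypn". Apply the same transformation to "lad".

The output letters match the input read backwards, each shifted +11: emu reversed is ume. The word is reversed, then every letter is shifted forward by 11.
For lad: reverse → dal; then shift: d+11=o, a+11=l, l+11=w.

olw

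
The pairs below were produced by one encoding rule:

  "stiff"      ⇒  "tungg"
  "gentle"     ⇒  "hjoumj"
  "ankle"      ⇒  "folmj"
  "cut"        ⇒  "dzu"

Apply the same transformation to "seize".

The shift depends on letter class: consonant s→t is +1, but vowel i→n is +5. Two shifts are in play — +5 for a/e/i/o/u, +1 for every other letter.
For seize: s(cons)+1=t, e(vowel)+5=j, i(vowel)+5=n, z(cons)+1=a, e(vowel)+5=j.

tjnaj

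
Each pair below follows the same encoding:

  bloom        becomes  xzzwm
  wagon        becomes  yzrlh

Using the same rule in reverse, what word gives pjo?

The output letters match the input read backwards, each shifted +11: bloom reversed is moolb. The word is reversed, then every letter is shifted forward by 11.
Decoding pjo: shift back: p−11=e, j−11=y, o−11=d → eyd; then reverse → dye.

dye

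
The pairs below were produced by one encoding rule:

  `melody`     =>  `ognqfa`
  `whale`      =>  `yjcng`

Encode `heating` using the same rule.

Compare letters: m→o is +2, e→g is +2, l→n is +2 — a constant shift. This is a Caesar cipher with shift 2.
On heating: h+2=j, e+2=g, a+2=c, t+2=v, i+2=k, n+2=p, g+2=i.

jgcvkpi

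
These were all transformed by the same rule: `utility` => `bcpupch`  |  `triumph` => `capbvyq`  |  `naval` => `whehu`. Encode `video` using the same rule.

epmlv

The shift depends on letter class: consonant t→c is +9, but vowel u→b is +7. Two shifts are in play — +7 for a/e/i/o/u, +9 for every other letter.
Applying it to video: v(cons)+9=e, i(vowel)+7=p, d(cons)+9=m, e(vowel)+7=l, o(vowel)+7=v.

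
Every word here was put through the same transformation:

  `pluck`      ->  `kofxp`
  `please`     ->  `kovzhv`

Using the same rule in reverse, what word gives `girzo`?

Each pair mirrors across the alphabet (p↔k, l↔o, u↔f): positions sum to 25. Letters are reflected about the middle of the alphabet (position → 25−position): Atbash.
Undoing it on girzo: g↔t, i↔r, r↔i, z↔a, o↔l.

trial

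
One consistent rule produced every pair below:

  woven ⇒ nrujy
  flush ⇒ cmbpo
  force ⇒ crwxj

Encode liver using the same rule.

mhujw

w(22)→n(13) and o(14)→r(17) fit y≡19x+11 (mod 26); the inverse of 19 mod 26 is 11. Treating letters as 0–25, the rule is x ↦ 19x + 11 (mod 26).
Applying it to liver: l(11)→19·11+11≡12=m; i(8)→19·8+11≡7=h; v(21)→19·21+11≡20=u; e(4)→19·4+11≡9=j; r(17)→19·17+11≡22=w (all mod 26).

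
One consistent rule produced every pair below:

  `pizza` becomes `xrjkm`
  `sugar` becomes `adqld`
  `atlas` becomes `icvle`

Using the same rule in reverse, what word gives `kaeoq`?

crude

Letter i (0-indexed) is shifted by i+8, so successive shifts are 8, 9, 10, ….
Reversing it on kaeoq: k−8=c, a−9=r, e−10=u, o−11=d, q−12=e.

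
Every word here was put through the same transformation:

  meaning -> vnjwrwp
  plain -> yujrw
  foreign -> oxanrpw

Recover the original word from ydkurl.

Compare letters: m→v is +9, e→n is +9, a→j is +9 — a constant shift. Each letter is shifted forward by 9 in the alphabet (a Caesar shift of +9).
Reversing it on ydkurl: y−9=p, d−9=u, k−9=b, u−9=l, r−9=i, l−9=c.

public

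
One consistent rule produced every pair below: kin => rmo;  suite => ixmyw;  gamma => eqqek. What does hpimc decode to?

yield

The word is reversed, then every letter is shifted forward by 4.
Decoding hpimc: shift back: h−4=d, p−4=l, i−4=e, m−4=i, c−4=y → dleiy; then reverse → yield.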